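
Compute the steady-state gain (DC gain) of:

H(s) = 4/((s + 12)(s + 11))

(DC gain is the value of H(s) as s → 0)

DC gain = H(0) = 4/(12 × 11) = 4/132 = 0.0303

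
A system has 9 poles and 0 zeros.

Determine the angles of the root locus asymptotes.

n - m = 9 - 0 = 9. Angles: θk = (2k + 1)·180°/9 = 20°, 60°, 100°, 140°, 180°, 220°, 260°, 300°, 340°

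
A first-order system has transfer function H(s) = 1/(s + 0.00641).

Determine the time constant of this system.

For H(s) = 1/(s + 1/τ), the pole is at -1/τ = -0.00641, so τ = 1/0.00641 = 156 s.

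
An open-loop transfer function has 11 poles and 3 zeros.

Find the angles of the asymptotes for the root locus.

n - m = 11 - 3 = 8. Angles: θk = (2k + 1)·180°/8 = 22.5°, 67.5°, 112.5°, 157.5°, 202.5°, 247.5°, 292.5°, 337.5°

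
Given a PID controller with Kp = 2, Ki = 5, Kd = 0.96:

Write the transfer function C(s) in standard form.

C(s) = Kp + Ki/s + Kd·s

Substituting values: C(s) = 2 + 5/s + 0.96s = (0.96s² + 2s + 5)/s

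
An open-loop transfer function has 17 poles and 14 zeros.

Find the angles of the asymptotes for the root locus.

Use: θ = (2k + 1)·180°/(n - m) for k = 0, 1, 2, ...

n - m = 17 - 14 = 3. Angles: θk = (2k + 1)·180°/3 = 60°, 180°, 300°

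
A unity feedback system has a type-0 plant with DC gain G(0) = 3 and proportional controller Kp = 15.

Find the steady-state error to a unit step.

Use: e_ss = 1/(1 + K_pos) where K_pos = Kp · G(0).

K_pos = Kp · G(0) = 15 × 3 = 45. e_ss = 1/(1 + 45) = 0.0217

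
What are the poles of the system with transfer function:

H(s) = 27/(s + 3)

Pole is where denominator = 0: s + 3 = 0, so s = -3.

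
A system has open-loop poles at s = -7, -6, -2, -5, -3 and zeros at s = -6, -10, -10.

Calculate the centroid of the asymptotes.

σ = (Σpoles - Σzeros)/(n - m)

σ = (Σpoles - Σzeros)/(n - m) = (-23 - (-26))/(5 - 3) = 3/2 = 1.5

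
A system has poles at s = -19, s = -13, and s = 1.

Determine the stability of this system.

Pole(s) at s = 1 are not in the left half-plane. System is unstable.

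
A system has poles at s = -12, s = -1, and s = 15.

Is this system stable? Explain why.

Pole(s) at s = 15 are not in the left half-plane. System is unstable.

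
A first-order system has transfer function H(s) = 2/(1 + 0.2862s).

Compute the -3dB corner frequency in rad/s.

Corner frequency = 1/τ = 1/0.2862 = 3.494 rad/s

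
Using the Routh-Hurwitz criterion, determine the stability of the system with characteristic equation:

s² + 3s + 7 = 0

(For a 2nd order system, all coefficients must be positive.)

Coefficients: 1, 3, 7. All positive, so system is stable.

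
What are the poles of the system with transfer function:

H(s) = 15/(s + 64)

Pole is where denominator = 0: s + 64 = 0, so s = -64.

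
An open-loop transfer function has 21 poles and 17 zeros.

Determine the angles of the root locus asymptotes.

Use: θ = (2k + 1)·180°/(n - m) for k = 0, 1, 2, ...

n - m = 21 - 17 = 4. Angles: θk = (2k + 1)·180°/4 = 45°, 135°, 225°, 315°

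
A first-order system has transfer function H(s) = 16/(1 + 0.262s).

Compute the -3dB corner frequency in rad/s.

Corner frequency = 1/τ = 1/0.262 = 3.817 rad/s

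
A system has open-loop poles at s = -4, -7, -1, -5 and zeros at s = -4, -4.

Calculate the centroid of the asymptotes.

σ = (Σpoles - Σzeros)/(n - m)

σ = (Σpoles - Σzeros)/(n - m) = (-17 - (-8))/(4 - 2) = -9/2 = -4.5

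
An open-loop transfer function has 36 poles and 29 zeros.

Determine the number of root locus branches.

Root locus has n branches where n = number of poles = 36.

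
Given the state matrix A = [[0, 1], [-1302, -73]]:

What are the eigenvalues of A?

det(A - λI) = λ² - (-73)λ + 1302 = (λ - (-42))(λ - (-31)). Eigenvalues: -42, -31.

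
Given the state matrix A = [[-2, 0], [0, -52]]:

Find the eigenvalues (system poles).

For diagonal matrix, eigenvalues are diagonal entries: λ₁ = -2, λ₂ = -52.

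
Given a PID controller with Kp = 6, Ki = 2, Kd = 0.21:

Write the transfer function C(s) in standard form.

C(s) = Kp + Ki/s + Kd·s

Substituting values: C(s) = 6 + 2/s + 0.21s = (0.21s² + 6s + 2)/s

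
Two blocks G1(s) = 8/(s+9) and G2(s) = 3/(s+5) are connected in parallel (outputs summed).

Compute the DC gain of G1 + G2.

Parallel: G_eq = G1 + G2. DC gain = G1(0) + G2(0) = 8/9 + 3/5 = 0.8889 + 0.6 = 1.4889.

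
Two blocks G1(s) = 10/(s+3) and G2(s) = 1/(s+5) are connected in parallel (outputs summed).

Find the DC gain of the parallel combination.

Parallel: G_eq = G1 + G2. DC gain = G1(0) + G2(0) = 10/3 + 1/5 = 3.3333 + 0.2 = 3.5333.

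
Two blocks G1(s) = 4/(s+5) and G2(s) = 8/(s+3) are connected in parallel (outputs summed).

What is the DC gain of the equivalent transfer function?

Parallel: G_eq = G1 + G2. DC gain = G1(0) + G2(0) = 4/5 + 8/3 = 0.8 + 2.6667 = 3.4667.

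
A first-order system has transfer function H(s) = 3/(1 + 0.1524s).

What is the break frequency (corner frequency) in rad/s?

Corner frequency = 1/τ = 1/0.1524 = 6.562 rad/s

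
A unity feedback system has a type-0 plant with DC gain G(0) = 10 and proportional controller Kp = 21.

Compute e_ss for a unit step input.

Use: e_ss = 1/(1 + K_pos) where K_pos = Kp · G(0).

K_pos = Kp · G(0) = 21 × 10 = 210. e_ss = 1/(1 + 210) = 0.0047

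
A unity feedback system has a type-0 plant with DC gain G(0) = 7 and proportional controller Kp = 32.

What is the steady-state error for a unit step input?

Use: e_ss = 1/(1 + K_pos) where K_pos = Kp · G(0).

K_pos = Kp · G(0) = 32 × 7 = 224. e_ss = 1/(1 + 224) = 0.0044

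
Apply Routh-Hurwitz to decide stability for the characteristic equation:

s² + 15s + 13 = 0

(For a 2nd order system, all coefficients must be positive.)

Coefficients: 1, 15, 13. All positive, so system is stable.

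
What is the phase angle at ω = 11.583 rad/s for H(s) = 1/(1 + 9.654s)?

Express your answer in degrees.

Phase = -arctan(ωτ) = -arctan(11.583 × 9.654) = -89.5°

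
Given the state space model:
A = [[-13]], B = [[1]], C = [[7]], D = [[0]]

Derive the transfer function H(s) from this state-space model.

(sI - A)⁻¹ = 1/(s + 13). H(s) = 7 × 1/(s + 13) + 0 = 7/(s + 13).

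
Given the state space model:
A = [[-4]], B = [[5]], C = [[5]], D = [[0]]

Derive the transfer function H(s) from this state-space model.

(sI - A)⁻¹ = 1/(s + 4). H(s) = 5 × 5/(s + 4) + 0 = 25/(s + 4).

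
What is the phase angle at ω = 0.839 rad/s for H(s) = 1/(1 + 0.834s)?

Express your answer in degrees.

Phase = -arctan(ωτ) = -arctan(0.839 × 0.834) = -35.0°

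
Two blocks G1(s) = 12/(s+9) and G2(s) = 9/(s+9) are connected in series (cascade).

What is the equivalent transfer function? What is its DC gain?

Series: multiply transfer functions. G_eq = 12/(s+9) × 9/(s+9) = 108/((s+9)(s+9)). DC gain = 108/(9×9) = 1.3333.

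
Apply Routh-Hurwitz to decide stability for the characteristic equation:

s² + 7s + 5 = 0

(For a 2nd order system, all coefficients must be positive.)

Coefficients: 1, 7, 5. All positive, so system is stable.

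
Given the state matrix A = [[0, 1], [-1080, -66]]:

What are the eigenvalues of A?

det(A - λI) = λ² - (-66)λ + 1080 = (λ - (-30))(λ - (-36)). Eigenvalues: -30, -36.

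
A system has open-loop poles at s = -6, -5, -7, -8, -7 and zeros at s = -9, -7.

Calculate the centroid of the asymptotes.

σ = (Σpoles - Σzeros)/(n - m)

σ = (Σpoles - Σzeros)/(n - m) = (-33 - (-16))/(5 - 2) = -17/3 = -5.67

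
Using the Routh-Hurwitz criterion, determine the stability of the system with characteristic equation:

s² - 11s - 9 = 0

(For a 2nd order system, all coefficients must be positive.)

Coefficients: 1, -11, -9. b=-11, c=-9 not positive, so system is unstable.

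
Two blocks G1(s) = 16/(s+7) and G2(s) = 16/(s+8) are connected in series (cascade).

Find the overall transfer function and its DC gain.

Series: multiply transfer functions. G_eq = 16/(s+7) × 16/(s+8) = 256/((s+7)(s+8)). DC gain = 256/(7×8) = 4.5714.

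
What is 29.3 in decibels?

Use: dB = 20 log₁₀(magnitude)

dB = 20 log₁₀(29.3) = 29.3 dB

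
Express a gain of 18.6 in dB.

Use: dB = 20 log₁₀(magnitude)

dB = 20 log₁₀(18.6) = 25.4 dB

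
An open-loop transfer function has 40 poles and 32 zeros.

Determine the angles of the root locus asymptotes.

n - m = 40 - 32 = 8. Angles: θk = (2k + 1)·180°/8 = 22.5°, 67.5°, 112.5°, 157.5°, 202.5°, 247.5°, 292.5°, 337.5°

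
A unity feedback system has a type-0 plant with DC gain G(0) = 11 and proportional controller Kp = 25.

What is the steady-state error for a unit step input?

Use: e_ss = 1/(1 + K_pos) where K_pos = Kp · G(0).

K_pos = Kp · G(0) = 25 × 11 = 275. e_ss = 1/(1 + 275) = 0.0036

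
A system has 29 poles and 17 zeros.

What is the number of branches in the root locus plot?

Root locus has n branches where n = number of poles = 29.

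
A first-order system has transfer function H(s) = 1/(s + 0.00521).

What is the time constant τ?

For H(s) = 1/(s + 1/τ), the pole is at -1/τ = -0.00521, so τ = 1/0.00521 = 191.9 s.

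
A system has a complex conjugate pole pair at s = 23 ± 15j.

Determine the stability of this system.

Real part of poles is 23 (> 0, right half-plane). Unstable.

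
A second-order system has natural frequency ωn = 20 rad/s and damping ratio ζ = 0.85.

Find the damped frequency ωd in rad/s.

ωd = ωn√(1 - ζ²) = 20√(1 - 0.85²) = 10.54 rad/s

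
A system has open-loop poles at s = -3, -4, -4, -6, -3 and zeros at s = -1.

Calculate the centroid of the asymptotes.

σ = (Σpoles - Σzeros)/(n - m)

σ = (Σpoles - Σzeros)/(n - m) = (-20 - (-1))/(5 - 1) = -19/4 = -4.75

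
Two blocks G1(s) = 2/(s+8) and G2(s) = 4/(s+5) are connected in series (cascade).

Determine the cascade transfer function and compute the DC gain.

Series: multiply transfer functions. G_eq = 2/(s+8) × 4/(s+5) = 8/((s+8)(s+5)). DC gain = 8/(8×5) = 0.2.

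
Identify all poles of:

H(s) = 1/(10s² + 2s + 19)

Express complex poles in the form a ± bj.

Discriminant = 2² - 4×10×19 = 4 - 760 = -756 < 0, so the poles are a complex conjugate pair s = (-2 ± j√756)/(2×10). Real part = -2/(2×10) = -2/20 = -0.1; imaginary part = ±√756/(2×10) ≈ 1.3748. Poles: s = -0.1 ± 1.3748j.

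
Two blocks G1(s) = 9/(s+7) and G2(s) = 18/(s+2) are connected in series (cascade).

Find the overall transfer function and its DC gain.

Series: multiply transfer functions. G_eq = 9/(s+7) × 18/(s+2) = 162/((s+7)(s+2)). DC gain = 162/(7×2) = 11.5714.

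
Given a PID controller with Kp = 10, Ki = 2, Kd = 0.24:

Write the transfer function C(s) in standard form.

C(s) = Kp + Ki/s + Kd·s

Substituting values: C(s) = 10 + 2/s + 0.24s = (0.24s² + 10s + 2)/s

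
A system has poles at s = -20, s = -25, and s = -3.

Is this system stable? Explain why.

All poles are in the left half-plane. System is stable.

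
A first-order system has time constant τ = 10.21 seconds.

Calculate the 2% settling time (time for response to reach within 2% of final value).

For first-order system, 2% settling time ≈ 4τ = 4 × 10.21 = 40.84 s.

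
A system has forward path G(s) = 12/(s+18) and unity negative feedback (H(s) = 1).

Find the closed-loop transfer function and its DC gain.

T(s) = G/(1+GH) = [12/(s+18)] / [1 + 12/(s+18)] = 12/(s+18+12) = 12/(s+30). DC gain = 12/30 = 0.4.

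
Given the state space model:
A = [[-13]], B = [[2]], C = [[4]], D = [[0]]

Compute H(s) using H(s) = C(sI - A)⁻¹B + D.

(sI - A)⁻¹ = 1/(s + 13). H(s) = 4 × 2/(s + 13) + 0 = 8/(s + 13).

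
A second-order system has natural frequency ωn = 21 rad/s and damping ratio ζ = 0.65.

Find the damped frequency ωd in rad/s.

ωd = ωn√(1 - ζ²) = 21√(1 - 0.65²) = 15.96 rad/s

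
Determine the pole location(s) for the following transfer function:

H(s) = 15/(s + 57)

Pole is where denominator = 0: s + 57 = 0, so s = -57.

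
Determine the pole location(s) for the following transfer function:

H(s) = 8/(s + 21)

Pole is where denominator = 0: s + 21 = 0, so s = -21.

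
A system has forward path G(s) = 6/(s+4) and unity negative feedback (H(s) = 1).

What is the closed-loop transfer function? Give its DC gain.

T(s) = G/(1+GH) = [6/(s+4)] / [1 + 6/(s+4)] = 6/(s+4+6) = 6/(s+10). DC gain = 6/10 = 0.6.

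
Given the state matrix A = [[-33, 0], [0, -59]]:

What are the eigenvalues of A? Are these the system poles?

For diagonal matrix, eigenvalues are diagonal entries: λ₁ = -33, λ₂ = -59. Eigenvalues of A = system poles.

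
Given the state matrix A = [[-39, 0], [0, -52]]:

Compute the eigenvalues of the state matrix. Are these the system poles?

For diagonal matrix, eigenvalues are diagonal entries: λ₁ = -39, λ₂ = -52. Eigenvalues of A = system poles.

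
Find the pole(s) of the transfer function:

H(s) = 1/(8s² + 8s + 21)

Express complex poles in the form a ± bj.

Discriminant = 8² - 4×8×21 = 64 - 672 = -608 < 0, so the poles are a complex conjugate pair s = (-8 ± j√608)/(2×8). Real part = -8/(2×8) = -8/16 = -0.5; imaginary part = ±√608/(2×8) ≈ 1.5411. Poles: s = -0.5 ± 1.5411j.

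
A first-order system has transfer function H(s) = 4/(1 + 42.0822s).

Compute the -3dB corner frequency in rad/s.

Corner frequency = 1/τ = 1/42.0822 = 0.024 rad/s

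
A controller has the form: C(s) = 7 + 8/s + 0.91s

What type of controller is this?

This is a Proportional-Integral-Derivative (PID) controller.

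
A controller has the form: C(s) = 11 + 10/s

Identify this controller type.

This is a Proportional-Integral (PI) controller.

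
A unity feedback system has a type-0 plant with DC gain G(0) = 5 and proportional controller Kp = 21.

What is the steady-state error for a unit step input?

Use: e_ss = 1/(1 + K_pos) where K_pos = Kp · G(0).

K_pos = Kp · G(0) = 21 × 5 = 105. e_ss = 1/(1 + 105) = 0.0094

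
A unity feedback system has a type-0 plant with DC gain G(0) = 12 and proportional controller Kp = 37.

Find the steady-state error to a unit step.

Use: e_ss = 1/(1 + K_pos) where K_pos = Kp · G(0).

K_pos = Kp · G(0) = 37 × 12 = 444. e_ss = 1/(1 + 444) = 0.0022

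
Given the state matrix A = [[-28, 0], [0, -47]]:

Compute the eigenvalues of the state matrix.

For diagonal matrix, eigenvalues are diagonal entries: λ₁ = -28, λ₂ = -47.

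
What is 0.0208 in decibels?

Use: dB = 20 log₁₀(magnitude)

dB = 20 log₁₀(0.0208) = -33.6 dB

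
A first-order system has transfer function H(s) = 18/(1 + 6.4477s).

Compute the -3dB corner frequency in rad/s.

Corner frequency = 1/τ = 1/6.4477 = 0.155 rad/s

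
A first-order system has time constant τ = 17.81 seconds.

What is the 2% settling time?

For first-order system, 2% settling time ≈ 4τ = 4 × 17.81 = 71.24 s.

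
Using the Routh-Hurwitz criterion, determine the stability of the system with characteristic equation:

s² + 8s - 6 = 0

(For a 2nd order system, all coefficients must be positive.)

Coefficients: 1, 8, -6. c=-6 not positive, so system is unstable.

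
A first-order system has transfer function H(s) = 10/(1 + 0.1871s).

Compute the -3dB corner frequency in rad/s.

Corner frequency = 1/τ = 1/0.1871 = 5.345 rad/s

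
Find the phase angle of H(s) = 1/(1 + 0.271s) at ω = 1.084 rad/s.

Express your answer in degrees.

Phase = -arctan(ωτ) = -arctan(1.084 × 0.271) = -16.4°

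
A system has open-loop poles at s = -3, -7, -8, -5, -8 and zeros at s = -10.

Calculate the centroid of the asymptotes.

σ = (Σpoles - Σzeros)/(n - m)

σ = (Σpoles - Σzeros)/(n - m) = (-31 - (-10))/(5 - 1) = -21/4 = -5.25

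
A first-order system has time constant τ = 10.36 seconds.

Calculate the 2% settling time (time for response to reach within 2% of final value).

For first-order system, 2% settling time ≈ 4τ = 4 × 10.36 = 41.44 s.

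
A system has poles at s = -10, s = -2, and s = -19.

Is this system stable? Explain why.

All poles are in the left half-plane. System is stable.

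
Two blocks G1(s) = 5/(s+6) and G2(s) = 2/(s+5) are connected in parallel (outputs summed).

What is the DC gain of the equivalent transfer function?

Parallel: G_eq = G1 + G2. DC gain = G1(0) + G2(0) = 5/6 + 2/5 = 0.8333 + 0.4 = 1.2333.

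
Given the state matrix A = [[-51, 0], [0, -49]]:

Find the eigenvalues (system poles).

For diagonal matrix, eigenvalues are diagonal entries: λ₁ = -51, λ₂ = -49.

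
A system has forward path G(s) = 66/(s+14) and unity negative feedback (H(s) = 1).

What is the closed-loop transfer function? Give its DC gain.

T(s) = G/(1+GH) = [66/(s+14)] / [1 + 66/(s+14)] = 66/(s+14+66) = 66/(s+80). DC gain = 66/80 = 0.825.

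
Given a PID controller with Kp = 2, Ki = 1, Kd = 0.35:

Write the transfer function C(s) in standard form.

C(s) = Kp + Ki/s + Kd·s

Substituting values: C(s) = 2 + 1/s + 0.35s = (0.35s² + 2s + 1)/s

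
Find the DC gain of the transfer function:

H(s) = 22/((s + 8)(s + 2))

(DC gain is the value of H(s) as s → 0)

DC gain = H(0) = 22/(8 × 2) = 22/16 = 1.375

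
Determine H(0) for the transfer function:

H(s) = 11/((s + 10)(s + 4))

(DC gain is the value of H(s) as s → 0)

DC gain = H(0) = 11/(10 × 4) = 11/40 = 0.275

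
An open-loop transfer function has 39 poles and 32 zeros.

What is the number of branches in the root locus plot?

Root locus has n branches where n = number of poles = 39.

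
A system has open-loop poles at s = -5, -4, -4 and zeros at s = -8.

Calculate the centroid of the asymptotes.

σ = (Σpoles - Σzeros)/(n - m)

σ = (Σpoles - Σzeros)/(n - m) = (-13 - (-8))/(3 - 1) = -5/2 = -2.5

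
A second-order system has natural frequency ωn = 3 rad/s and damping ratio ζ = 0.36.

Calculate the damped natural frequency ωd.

ωd = ωn√(1 - ζ²) = 3√(1 - 0.36²) = 2.8 rad/s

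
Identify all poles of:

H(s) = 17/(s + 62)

Pole is where denominator = 0: s + 62 = 0, so s = -62.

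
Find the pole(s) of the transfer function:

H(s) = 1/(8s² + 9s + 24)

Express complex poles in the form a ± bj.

Discriminant = 9² - 4×8×24 = 81 - 768 = -687 < 0, so the poles are a complex conjugate pair s = (-9 ± j√687)/(2×8). Real part = -9/(2×8) = -9/16 = -0.5625; imaginary part = ±√687/(2×8) ≈ 1.6382. Poles: s = -0.5625 ± 1.6382j.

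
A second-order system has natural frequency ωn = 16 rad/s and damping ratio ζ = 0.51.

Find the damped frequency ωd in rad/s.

ωd = ωn√(1 - ζ²) = 16√(1 - 0.51²) = 13.76 rad/s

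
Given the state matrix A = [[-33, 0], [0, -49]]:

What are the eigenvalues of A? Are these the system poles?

For diagonal matrix, eigenvalues are diagonal entries: λ₁ = -33, λ₂ = -49. Eigenvalues of A = system poles.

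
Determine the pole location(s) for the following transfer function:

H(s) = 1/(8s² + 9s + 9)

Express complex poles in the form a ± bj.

Discriminant = 9² - 4×8×9 = 81 - 288 = -207 < 0, so the poles are a complex conjugate pair s = (-9 ± j√207)/(2×8). Real part = -9/(2×8) = -9/16 = -0.5625; imaginary part = ±√207/(2×8) ≈ 0.8992. Poles: s = -0.5625 ± 0.8992j.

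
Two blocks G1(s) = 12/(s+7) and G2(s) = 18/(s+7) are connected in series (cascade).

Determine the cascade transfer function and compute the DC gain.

Series: multiply transfer functions. G_eq = 12/(s+7) × 18/(s+7) = 216/((s+7)(s+7)). DC gain = 216/(7×7) = 4.4082.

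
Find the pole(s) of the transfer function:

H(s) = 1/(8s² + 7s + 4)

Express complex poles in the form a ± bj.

Discriminant = 7² - 4×8×4 = 49 - 128 = -79 < 0, so the poles are a complex conjugate pair s = (-7 ± j√79)/(2×8). Real part = -7/(2×8) = -7/16 = -0.4375; imaginary part = ±√79/(2×8) ≈ 0.5555. Poles: s = -0.4375 ± 0.5555j.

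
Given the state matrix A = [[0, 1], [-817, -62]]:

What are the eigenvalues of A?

det(A - λI) = λ² - (-62)λ + 817 = (λ - (-43))(λ - (-19)). Eigenvalues: -43, -19.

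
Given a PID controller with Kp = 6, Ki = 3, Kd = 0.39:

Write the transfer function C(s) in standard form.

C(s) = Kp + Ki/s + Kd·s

Substituting values: C(s) = 6 + 3/s + 0.39s = (0.39s² + 6s + 3)/s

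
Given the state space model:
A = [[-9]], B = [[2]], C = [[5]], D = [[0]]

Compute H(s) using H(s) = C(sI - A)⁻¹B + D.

(sI - A)⁻¹ = 1/(s + 9). H(s) = 5 × 2/(s + 9) + 0 = 10/(s + 9).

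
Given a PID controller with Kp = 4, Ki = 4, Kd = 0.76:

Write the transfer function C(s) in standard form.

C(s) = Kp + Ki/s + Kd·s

Substituting values: C(s) = 4 + 4/s + 0.76s = (0.76s² + 4s + 4)/s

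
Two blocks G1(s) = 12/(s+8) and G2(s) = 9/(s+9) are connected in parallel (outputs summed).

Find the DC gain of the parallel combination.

Parallel: G_eq = G1 + G2. DC gain = G1(0) + G2(0) = 12/8 + 9/9 = 1.5 + 1 = 2.5.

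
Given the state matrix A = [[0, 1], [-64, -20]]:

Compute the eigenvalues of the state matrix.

det(A - λI) = λ² - (-20)λ + 64 = (λ - (-16))(λ - (-4)). Eigenvalues: -16, -4.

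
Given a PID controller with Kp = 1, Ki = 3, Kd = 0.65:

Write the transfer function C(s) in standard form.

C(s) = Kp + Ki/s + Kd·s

Substituting values: C(s) = 1 + 3/s + 0.65s = (0.65s² + s + 3)/s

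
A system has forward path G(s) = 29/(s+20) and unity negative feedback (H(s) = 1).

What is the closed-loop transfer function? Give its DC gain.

T(s) = G/(1+GH) = [29/(s+20)] / [1 + 29/(s+20)] = 29/(s+20+29) = 29/(s+49). DC gain = 29/49 = 0.5918.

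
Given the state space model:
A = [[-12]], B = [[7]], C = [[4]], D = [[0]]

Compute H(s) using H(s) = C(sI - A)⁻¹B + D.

(sI - A)⁻¹ = 1/(s + 12). H(s) = 4 × 7/(s + 12) + 0 = 28/(s + 12).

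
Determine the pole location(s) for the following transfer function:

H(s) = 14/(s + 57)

Pole is where denominator = 0: s + 57 = 0, so s = -57.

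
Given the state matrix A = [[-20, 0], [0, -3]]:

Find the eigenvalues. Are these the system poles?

For diagonal matrix, eigenvalues are diagonal entries: λ₁ = -20, λ₂ = -3. Eigenvalues of A = system poles.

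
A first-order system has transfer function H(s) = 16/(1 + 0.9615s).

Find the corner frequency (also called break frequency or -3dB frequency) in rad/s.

Corner frequency = 1/τ = 1/0.9615 = 1.04 rad/s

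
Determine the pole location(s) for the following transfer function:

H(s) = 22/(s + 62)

Pole is where denominator = 0: s + 62 = 0, so s = -62.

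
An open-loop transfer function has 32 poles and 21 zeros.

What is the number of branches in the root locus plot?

Root locus has n branches where n = number of poles = 32.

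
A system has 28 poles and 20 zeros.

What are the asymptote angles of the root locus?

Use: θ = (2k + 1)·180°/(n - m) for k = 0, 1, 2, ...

n - m = 28 - 20 = 8. Angles: θk = (2k + 1)·180°/8 = 22.5°, 67.5°, 112.5°, 157.5°, 202.5°, 247.5°, 292.5°, 337.5°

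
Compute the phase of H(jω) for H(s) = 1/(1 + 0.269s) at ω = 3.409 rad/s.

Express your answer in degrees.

Phase = -arctan(ωτ) = -arctan(3.409 × 0.269) = -42.5°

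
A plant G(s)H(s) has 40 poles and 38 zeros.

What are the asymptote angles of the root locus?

n - m = 40 - 38 = 2. Angles: θk = (2k + 1)·180°/2 = 90°, 270°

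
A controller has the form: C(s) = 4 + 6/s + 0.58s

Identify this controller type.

This is a Proportional-Integral-Derivative (PID) controller.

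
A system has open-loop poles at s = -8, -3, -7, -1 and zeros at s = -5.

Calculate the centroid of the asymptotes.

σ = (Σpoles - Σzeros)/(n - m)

σ = (Σpoles - Σzeros)/(n - m) = (-19 - (-5))/(4 - 1) = -14/3 = -4.67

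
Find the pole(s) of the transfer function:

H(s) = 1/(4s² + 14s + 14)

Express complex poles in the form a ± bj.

Discriminant = 14² - 4×4×14 = 196 - 224 = -28 < 0, so the poles are a complex conjugate pair s = (-14 ± j√28)/(2×4). Real part = -14/(2×4) = -14/8 = -1.75; imaginary part = ±√28/(2×4) ≈ 0.6614. Poles: s = -1.75 ± 0.6614j.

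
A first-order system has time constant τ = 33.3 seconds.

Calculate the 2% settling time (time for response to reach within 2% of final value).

For first-order system, 2% settling time ≈ 4τ = 4 × 33.3 = 133.2 s.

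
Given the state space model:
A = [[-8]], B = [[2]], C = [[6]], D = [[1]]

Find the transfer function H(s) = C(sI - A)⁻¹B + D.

(sI - A)⁻¹ = 1/(s + 8). H(s) = 6×2/(s + 8) + 1 = (s + 20)/(s + 8).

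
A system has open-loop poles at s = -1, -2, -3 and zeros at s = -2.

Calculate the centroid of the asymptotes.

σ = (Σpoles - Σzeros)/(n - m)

σ = (Σpoles - Σzeros)/(n - m) = (-6 - (-2))/(3 - 1) = -4/2 = -2.0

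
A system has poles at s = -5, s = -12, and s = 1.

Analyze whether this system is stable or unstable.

Pole(s) at s = 1 are not in the left half-plane. System is unstable.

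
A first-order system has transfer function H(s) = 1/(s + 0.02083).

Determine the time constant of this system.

For H(s) = 1/(s + 1/τ), the pole is at -1/τ = -0.02083, so τ = 1/0.02083 = 48.01 s.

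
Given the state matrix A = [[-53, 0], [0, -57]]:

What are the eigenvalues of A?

For diagonal matrix, eigenvalues are diagonal entries: λ₁ = -53, λ₂ = -57.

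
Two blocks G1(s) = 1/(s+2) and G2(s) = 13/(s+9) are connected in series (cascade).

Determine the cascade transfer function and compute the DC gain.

Series: multiply transfer functions. G_eq = 1/(s+2) × 13/(s+9) = 13/((s+2)(s+9)). DC gain = 13/(2×9) = 0.7222.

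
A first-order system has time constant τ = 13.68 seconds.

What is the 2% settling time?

For first-order system, 2% settling time ≈ 4τ = 4 × 13.68 = 54.72 s.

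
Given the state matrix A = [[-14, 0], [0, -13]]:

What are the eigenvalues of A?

For diagonal matrix, eigenvalues are diagonal entries: λ₁ = -14, λ₂ = -13.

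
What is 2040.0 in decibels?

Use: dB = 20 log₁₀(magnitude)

dB = 20 log₁₀(2040.0) = 66.2 dB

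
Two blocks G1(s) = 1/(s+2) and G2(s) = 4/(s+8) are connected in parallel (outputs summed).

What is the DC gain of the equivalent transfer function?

Parallel: G_eq = G1 + G2. DC gain = G1(0) + G2(0) = 1/2 + 4/8 = 0.5 + 0.5 = 1.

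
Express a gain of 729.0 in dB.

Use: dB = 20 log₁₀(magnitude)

dB = 20 log₁₀(729.0) = 57.3 dB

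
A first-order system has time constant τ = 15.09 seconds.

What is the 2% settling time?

For first-order system, 2% settling time ≈ 4τ = 4 × 15.09 = 60.36 s.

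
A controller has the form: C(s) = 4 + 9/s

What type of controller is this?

This is a Proportional-Integral (PI) controller.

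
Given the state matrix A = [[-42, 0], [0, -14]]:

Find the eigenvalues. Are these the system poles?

For diagonal matrix, eigenvalues are diagonal entries: λ₁ = -42, λ₂ = -14. Eigenvalues of A = system poles.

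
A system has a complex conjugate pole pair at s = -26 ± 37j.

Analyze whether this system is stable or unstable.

Real part of poles is -26 (< 0, left half-plane). Stable.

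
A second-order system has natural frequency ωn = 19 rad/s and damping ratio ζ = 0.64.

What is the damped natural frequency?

ωd = ωn√(1 - ζ²) = 19√(1 - 0.64²) = 14.6 rad/s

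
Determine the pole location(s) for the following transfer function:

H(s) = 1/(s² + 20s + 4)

Discriminant = 20² - 4×1×4 = 400 - 16 = 384 > 0, so two distinct real poles. Using quadratic formula: s = (-20 ± √384)/(2×1) = (-20 ± √384)/2, with √384 ≈ 19.5959. s₁ ≈ -0.2020, s₂ ≈ -19.7980. Poles: s₁ = -0.2020, s₂ = -19.7980.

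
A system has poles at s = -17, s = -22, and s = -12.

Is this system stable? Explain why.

All poles are in the left half-plane. System is stable.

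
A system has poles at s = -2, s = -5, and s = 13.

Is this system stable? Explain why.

Pole(s) at s = 13 are not in the left half-plane. System is unstable.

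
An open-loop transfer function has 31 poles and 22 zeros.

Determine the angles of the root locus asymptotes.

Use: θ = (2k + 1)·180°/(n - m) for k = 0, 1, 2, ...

n - m = 31 - 22 = 9. Angles: θk = (2k + 1)·180°/9 = 20°, 60°, 100°, 140°, 180°, 220°, 260°, 300°, 340°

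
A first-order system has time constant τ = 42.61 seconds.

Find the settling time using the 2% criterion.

For first-order system, 2% settling time ≈ 4τ = 4 × 42.61 = 170.44 s.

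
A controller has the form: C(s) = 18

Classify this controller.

This is a Proportional (P) controller.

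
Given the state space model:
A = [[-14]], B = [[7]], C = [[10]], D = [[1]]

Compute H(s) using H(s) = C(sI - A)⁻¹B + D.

(sI - A)⁻¹ = 1/(s + 14). H(s) = 10×7/(s + 14) + 1 = (s + 84)/(s + 14).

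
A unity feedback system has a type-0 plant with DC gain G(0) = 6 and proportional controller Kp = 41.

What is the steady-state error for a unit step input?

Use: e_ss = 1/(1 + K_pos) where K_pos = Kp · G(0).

K_pos = Kp · G(0) = 41 × 6 = 246. e_ss = 1/(1 + 246) = 0.0040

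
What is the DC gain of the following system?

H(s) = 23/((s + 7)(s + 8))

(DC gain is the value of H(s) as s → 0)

DC gain = H(0) = 23/(7 × 8) = 23/56 = 0.4107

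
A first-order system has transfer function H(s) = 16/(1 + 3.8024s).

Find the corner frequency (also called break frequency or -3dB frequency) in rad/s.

Corner frequency = 1/τ = 1/3.8024 = 0.263 rad/s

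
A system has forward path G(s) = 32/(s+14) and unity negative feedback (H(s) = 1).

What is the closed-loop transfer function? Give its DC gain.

T(s) = G/(1+GH) = [32/(s+14)] / [1 + 32/(s+14)] = 32/(s+14+32) = 32/(s+46). DC gain = 32/46 = 0.6957.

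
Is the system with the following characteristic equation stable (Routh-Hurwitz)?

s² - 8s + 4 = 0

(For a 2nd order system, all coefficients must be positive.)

Coefficients: 1, -8, 4. b=-8 not positive, so system is unstable.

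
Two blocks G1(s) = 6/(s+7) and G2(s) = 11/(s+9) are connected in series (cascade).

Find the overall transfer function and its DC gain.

Series: multiply transfer functions. G_eq = 6/(s+7) × 11/(s+9) = 66/((s+7)(s+9)). DC gain = 66/(7×9) = 1.0476.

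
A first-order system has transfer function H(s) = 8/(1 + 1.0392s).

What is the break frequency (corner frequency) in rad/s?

Corner frequency = 1/τ = 1/1.0392 = 0.962 rad/s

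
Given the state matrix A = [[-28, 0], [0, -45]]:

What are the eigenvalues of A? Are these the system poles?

For diagonal matrix, eigenvalues are diagonal entries: λ₁ = -28, λ₂ = -45. Eigenvalues of A = system poles.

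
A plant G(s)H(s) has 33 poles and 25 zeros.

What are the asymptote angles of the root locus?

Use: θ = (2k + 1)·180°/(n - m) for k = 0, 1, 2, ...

n - m = 33 - 25 = 8. Angles: θk = (2k + 1)·180°/8 = 22.5°, 67.5°, 112.5°, 157.5°, 202.5°, 247.5°, 292.5°, 337.5°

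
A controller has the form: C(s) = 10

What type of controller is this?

This is a Proportional (P) controller.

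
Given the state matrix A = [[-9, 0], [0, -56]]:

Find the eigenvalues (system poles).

For diagonal matrix, eigenvalues are diagonal entries: λ₁ = -9, λ₂ = -56.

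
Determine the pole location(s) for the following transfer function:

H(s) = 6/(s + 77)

Pole is where denominator = 0: s + 77 = 0, so s = -77.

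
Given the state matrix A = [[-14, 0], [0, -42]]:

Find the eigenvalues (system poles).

For diagonal matrix, eigenvalues are diagonal entries: λ₁ = -14, λ₂ = -42.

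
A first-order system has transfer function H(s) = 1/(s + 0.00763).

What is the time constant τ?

For H(s) = 1/(s + 1/τ), the pole is at -1/τ = -0.00763, so τ = 1/0.00763 = 131.1 s.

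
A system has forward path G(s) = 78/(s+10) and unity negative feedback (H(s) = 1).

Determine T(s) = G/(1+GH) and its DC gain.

T(s) = G/(1+GH) = [78/(s+10)] / [1 + 78/(s+10)] = 78/(s+10+78) = 78/(s+88). DC gain = 78/88 = 0.8864.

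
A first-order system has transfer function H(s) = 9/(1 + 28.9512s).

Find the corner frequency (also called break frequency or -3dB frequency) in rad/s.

Corner frequency = 1/τ = 1/28.9512 = 0.035 rad/s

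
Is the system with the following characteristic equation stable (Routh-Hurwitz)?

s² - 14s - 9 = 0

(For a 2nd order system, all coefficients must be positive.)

Coefficients: 1, -14, -9. b=-14, c=-9 not positive, so system is unstable.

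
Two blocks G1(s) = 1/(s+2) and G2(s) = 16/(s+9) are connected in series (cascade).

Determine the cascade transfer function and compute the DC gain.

Series: multiply transfer functions. G_eq = 1/(s+2) × 16/(s+9) = 16/((s+2)(s+9)). DC gain = 16/(2×9) = 0.8889.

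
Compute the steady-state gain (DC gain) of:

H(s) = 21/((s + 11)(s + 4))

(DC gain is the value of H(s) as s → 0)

DC gain = H(0) = 21/(11 × 4) = 21/44 = 0.4773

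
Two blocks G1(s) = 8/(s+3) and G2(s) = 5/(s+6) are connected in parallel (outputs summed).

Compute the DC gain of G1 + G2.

Parallel: G_eq = G1 + G2. DC gain = G1(0) + G2(0) = 8/3 + 5/6 = 2.6667 + 0.8333 = 3.5.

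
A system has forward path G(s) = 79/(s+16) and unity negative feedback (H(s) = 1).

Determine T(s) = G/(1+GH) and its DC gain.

T(s) = G/(1+GH) = [79/(s+16)] / [1 + 79/(s+16)] = 79/(s+16+79) = 79/(s+95). DC gain = 79/95 = 0.8316.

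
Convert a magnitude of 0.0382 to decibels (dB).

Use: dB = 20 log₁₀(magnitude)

dB = 20 log₁₀(0.0382) = -28.4 dB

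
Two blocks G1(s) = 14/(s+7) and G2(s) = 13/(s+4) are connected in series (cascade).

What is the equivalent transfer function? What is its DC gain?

Series: multiply transfer functions. G_eq = 14/(s+7) × 13/(s+4) = 182/((s+7)(s+4)). DC gain = 182/(7×4) = 6.5.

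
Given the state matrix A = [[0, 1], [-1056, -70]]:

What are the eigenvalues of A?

det(A - λI) = λ² - (-70)λ + 1056 = (λ - (-22))(λ - (-48)). Eigenvalues: -22, -48.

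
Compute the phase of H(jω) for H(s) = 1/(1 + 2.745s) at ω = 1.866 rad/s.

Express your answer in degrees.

Phase = -arctan(ωτ) = -arctan(1.866 × 2.745) = -79.0°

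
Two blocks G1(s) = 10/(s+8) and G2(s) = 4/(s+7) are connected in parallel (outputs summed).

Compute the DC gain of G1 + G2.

Parallel: G_eq = G1 + G2. DC gain = G1(0) + G2(0) = 10/8 + 4/7 = 1.25 + 0.5714 = 1.8214.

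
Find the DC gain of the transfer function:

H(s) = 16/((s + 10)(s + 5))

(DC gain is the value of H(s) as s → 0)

DC gain = H(0) = 16/(10 × 5) = 16/50 = 0.32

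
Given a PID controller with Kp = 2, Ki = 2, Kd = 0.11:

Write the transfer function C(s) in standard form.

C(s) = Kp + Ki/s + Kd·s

Substituting values: C(s) = 2 + 2/s + 0.11s = (0.11s² + 2s + 2)/s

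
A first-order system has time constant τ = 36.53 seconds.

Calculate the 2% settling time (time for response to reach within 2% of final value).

For first-order system, 2% settling time ≈ 4τ = 4 × 36.53 = 146.12 s.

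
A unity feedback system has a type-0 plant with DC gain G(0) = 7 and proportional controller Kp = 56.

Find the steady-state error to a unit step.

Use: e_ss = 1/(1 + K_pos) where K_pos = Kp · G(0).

K_pos = Kp · G(0) = 56 × 7 = 392. e_ss = 1/(1 + 392) = 0.0025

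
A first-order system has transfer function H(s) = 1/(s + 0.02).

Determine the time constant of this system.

For H(s) = 1/(s + 1/τ), the pole is at -1/τ = -0.02, so τ = 1/0.02 = 50 s.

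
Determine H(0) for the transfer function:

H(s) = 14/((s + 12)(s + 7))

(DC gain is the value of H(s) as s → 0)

DC gain = H(0) = 14/(12 × 7) = 14/84 = 0.1667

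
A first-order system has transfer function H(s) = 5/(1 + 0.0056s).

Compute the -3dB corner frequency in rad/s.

Corner frequency = 1/τ = 1/0.0056 = 178.571 rad/s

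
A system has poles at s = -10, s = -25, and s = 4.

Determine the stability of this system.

Pole(s) at s = 4 are not in the left half-plane. System is unstable.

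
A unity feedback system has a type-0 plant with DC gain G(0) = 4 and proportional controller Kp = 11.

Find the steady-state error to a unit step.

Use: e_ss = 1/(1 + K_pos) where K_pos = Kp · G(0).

K_pos = Kp · G(0) = 11 × 4 = 44. e_ss = 1/(1 + 44) = 0.0222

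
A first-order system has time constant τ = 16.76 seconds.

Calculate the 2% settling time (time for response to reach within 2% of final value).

For first-order system, 2% settling time ≈ 4τ = 4 × 16.76 = 67.04 s.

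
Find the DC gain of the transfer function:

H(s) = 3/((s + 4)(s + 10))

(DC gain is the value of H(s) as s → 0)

DC gain = H(0) = 3/(4 × 10) = 3/40 = 0.075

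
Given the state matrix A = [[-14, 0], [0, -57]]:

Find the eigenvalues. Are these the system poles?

For diagonal matrix, eigenvalues are diagonal entries: λ₁ = -14, λ₂ = -57. Eigenvalues of A = system poles.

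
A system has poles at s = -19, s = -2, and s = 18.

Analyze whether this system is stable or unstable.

Pole(s) at s = 18 are not in the left half-plane. System is unstable.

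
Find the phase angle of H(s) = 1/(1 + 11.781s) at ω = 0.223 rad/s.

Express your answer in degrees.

Phase = -arctan(ωτ) = -arctan(0.223 × 11.781) = -69.2°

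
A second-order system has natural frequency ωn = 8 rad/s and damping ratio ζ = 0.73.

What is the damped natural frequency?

ωd = ωn√(1 - ζ²) = 8√(1 - 0.73²) = 5.47 rad/s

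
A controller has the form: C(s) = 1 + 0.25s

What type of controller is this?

This is a Proportional-Derivative (PD) controller.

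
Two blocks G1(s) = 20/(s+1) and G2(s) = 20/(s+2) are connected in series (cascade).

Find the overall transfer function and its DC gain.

Series: multiply transfer functions. G_eq = 20/(s+1) × 20/(s+2) = 400/((s+1)(s+2)). DC gain = 400/(1×2) = 200.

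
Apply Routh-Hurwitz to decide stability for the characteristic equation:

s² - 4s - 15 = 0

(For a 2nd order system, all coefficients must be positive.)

Coefficients: 1, -4, -15. b=-4, c=-15 not positive, so system is unstable.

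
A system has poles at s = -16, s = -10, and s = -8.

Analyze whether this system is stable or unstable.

All poles are in the left half-plane. System is stable.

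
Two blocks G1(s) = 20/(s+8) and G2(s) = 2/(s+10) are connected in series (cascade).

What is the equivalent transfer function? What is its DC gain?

Series: multiply transfer functions. G_eq = 20/(s+8) × 2/(s+10) = 40/((s+8)(s+10)). DC gain = 40/(8×10) = 0.5.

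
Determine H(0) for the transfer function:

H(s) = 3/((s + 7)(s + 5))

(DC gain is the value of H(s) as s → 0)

DC gain = H(0) = 3/(7 × 5) = 3/35 = 0.0857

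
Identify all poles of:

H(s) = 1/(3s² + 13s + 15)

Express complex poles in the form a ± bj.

Discriminant = 13² - 4×3×15 = 169 - 180 = -11 < 0, so the poles are a complex conjugate pair s = (-13 ± j√11)/(2×3). Real part = -13/(2×3) = -13/6 ≈ -2.1667; imaginary part = ±√11/(2×3) ≈ 0.5528. Poles: s = -2.1667 ± 0.5528j.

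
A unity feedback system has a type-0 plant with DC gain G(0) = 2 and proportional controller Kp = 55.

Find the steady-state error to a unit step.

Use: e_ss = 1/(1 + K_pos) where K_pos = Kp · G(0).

K_pos = Kp · G(0) = 55 × 2 = 110. e_ss = 1/(1 + 110) = 0.0090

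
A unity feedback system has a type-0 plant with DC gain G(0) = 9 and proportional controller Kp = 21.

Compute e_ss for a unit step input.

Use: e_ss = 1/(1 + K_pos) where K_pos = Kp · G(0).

K_pos = Kp · G(0) = 21 × 9 = 189. e_ss = 1/(1 + 189) = 0.0053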